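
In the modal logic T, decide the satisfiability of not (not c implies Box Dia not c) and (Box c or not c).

Yes, satisfiable

1. not (not c implies Box Dia not c) and (Box c or not c), u
2. not (not c implies Box Dia not c), u
3. Box c or not c, u
4. not c, u
5. not Box Dia not c, u
6. not Dia not c, v
7. c, v
Accessibility: uRu, uRv, vRv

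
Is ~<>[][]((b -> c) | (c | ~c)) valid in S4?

Invalid (countermodel exists)

Tableau for the negation <>[][]((b -> c) | (c | ~c)):
1. <>[][]((b -> c) | (c | ~c)), u
2. [][]((b -> c) | (c | ~c)), v
3. []((b -> c) | (c | ~c)), v
4. (b -> c) | (c | ~c), v
5. c | ~c, v
6. ~c, v
Accessibility: uRu, uRv, vRv
The negation has an open branch (countermodel exists).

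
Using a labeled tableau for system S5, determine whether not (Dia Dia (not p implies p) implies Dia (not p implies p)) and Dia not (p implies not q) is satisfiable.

Unsatisfiable

1. not (Dia Dia (not p implies p) implies Dia (not p implies p)) and Dia not (p implies not q), u
2. not (Dia Dia (not p implies p) implies Dia (not p implies p)), u   [and-rule on 1]
3. Dia not (p implies not q), u   [and-rule on 1]
4. Dia Dia (not p implies p), u   [neg-implies-rule on 2]
5. not Dia (not p implies p), u   [neg-implies-rule on 2]
6. not (not p implies p), u   [neg-Dia-rule on 5 via uRu]
7. not p, u   [neg-implies-rule on 6]
8. not (p implies not q), v   [Dia-rule on 3: fresh world v, uRv]
9. p, v   [neg-implies-rule on 8]
10. q, v   [neg-implies-rule on 8]
11. not (not p implies p), v   [neg-Dia-rule on 5 via uRv]
12. not p, v   [neg-implies-rule on 11]
Accessibility: uRu, uRv, vRu, vRv
Branch closes: p and not p both at v.
All branches of the tableau close; one closing branch shown above.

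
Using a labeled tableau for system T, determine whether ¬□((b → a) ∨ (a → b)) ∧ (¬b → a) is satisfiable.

1. ¬□((b → a) ∨ (a → b)) ∧ (¬b → a), 0
2. ¬□((b → a) ∨ (a → b)), 0
3. ¬b → a, 0
4. a, 0
5. ¬((b → a) ∨ (a → b)), 1
6. ¬(b → a), 1
7. ¬(a → b), 1
8. b, 1
9. ¬a, 1
10. a, 1
11. ¬b, 1
Accessibility: 0R0, 0R1, 1R1
Branch closes: a and ¬a both at 1.
All branches of the tableau close; one closing branch shown above.

No, unsatisfiable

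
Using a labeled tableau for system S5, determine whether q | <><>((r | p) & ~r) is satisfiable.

Yes, satisfiable

1. q | <><>((r | p) & ~r), w0
2. <><>((r | p) & ~r), w0   [|-rule on 1 (branches; this branch)]
3. <>((r | p) & ~r), w1   [<>-rule on 2: fresh world w1, w0Rw1]
4. (r | p) & ~r, w2   [<>-rule on 3: fresh world w2, w1Rw2]
5. r | p, w2   [&-rule on 4]
6. ~r, w2   [&-rule on 4]
7. p, w2   [|-rule on 5 (branches; this branch)]
Accessibility: w0Rw0, w0Rw1, w0Rw2, w1Rw0, w1Rw1, w1Rw2, w2Rw0, w2Rw1, w2Rw2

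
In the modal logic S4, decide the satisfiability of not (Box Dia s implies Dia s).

Unsatisfiable (every branch closes)

1. not (Box Dia s implies Dia s), w0
2. Box Dia s, w0
3. not Dia s, w0
4. Dia s, w0
5. not s, w0
6. s, w1
7. Dia s, w1
8. not s, w1
Accessibility: w0Rw0, w0Rw1, w1Rw1
Branch closes: s and not s both at w1.
All branches of the tableau close; one closing branch shown above.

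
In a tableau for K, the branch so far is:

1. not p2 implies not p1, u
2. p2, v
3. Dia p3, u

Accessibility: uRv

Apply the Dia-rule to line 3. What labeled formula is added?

a fresh world w with uRw, and p3 at w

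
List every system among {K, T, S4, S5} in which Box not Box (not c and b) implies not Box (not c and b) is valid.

T, S4, S5

T-tableau for the negation not (Box not Box (not c and b) implies not Box (not c and b)):
1. not (Box not Box (not c and b) implies not Box (not c and b)), 0
2. Box not Box (not c and b), 0
3. Box (not c and b), 0
4. not Box (not c and b), 0
5. not c and b, 0
6. not c, 0
7. b, 0
8. not (not c and b), 1
9. not Box (not c and b), 1
10. not c and b, 1
11. not c, 1
12. b, 1
13. not b, 1
Accessibility: 0R0, 0R1, 1R1
Branch closes: b and not b both at 1.
Every branch closes (one shown): valid in T, hence also in S4, S5 (every theorem of T is a theorem of S4 and S5).
K-tableau for the negation not (Box not Box (not c and b) implies not Box (not c and b)):
1. not (Box not Box (not c and b) implies not Box (not c and b)), 0
2. Box not Box (not c and b), 0
3. Box (not c and b), 0
Complete open branch: countermodel on a K-frame, so not valid in K.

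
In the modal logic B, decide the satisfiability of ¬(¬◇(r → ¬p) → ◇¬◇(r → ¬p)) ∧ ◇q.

1. ¬(¬◇(r → ¬p) → ◇¬◇(r → ¬p)) ∧ ◇q, 0
2. ¬(¬◇(r → ¬p) → ◇¬◇(r → ¬p)), 0
3. ◇q, 0
4. ¬◇(r → ¬p), 0
5. ¬◇¬◇(r → ¬p), 0
6. ¬(r → ¬p), 0
7. r, 0
8. p, 0
9. ◇(r → ¬p), 0
10. q, 1
11. ¬(r → ¬p), 1
12. r, 1
13. p, 1
14. ◇(r → ¬p), 1
15. r → ¬p, 2
16. ¬(r → ¬p), 2
17. r, 2
18. p, 2
19. ◇(r → ¬p), 2
20. ¬p, 2
Accessibility: 0R0, 0R1, 0R2, 1R0, 1R1, 2R0, 2R2
Branch closes: p and ¬p both at 2.
Every branch closes; the branch above is one of them.

No, unsatisfiable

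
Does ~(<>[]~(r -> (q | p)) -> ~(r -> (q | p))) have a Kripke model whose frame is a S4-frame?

Satisfiable (open branch found)

1. ~(<>[]~(r -> (q | p)) -> ~(r -> (q | p))), u
2. <>[]~(r -> (q | p)), u   [~->-rule on 1]
3. r -> (q | p), u   [~->-rule on 1]
4. q | p, u   [->-rule on 3 (branches; this branch)]
5. p, u   [|-rule on 4 (branches; this branch)]
6. []~(r -> (q | p)), v   [<>-rule on 2: fresh world v, uRv]
7. ~(r -> (q | p)), v   [[]-rule on 6 via vRv]
8. r, v   [~->-rule on 7]
9. ~(q | p), v   [~->-rule on 7]
10. ~q, v   [~|-rule on 9]
11. ~p, v   [~|-rule on 9]
Accessibility: uRu, uRv, vRv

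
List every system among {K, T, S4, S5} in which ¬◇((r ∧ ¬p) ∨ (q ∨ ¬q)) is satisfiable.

K-tableau for the formula:
1. ¬◇((r ∧ ¬p) ∨ (q ∨ ¬q)), u
Complete open branch: satisfiable in K.
T-tableau for the formula:
1. ¬◇((r ∧ ¬p) ∨ (q ∨ ¬q)), u
2. ¬((r ∧ ¬p) ∨ (q ∨ ¬q)), u   [¬◇-rule on 1 via uRu]
3. ¬(r ∧ ¬p), u   [¬∨-rule on 2]
4. ¬(q ∨ ¬q), u   [¬∨-rule on 2]
5. ¬q, u   [¬∨-rule on 4]
6. q, u   [¬∨-rule on 4]
Accessibility: uRu
Branch closes: q and ¬q both at u.
Every branch closes (one shown): unsatisfiable in T, hence also in S4, S5 (every S4/S5-frame is a T-frame).

K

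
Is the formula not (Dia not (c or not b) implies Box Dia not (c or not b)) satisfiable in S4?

1. not (Dia not (c or not b) implies Box Dia not (c or not b)), w0
2. Dia not (c or not b), w0   [neg-implies-rule on 1]
3. not Box Dia not (c or not b), w0   [neg-implies-rule on 1]
4. not (c or not b), w1   [Dia-rule on 2: fresh world w1, w0Rw1]
5. not c, w1   [neg-or-rule on 4]
6. b, w1   [neg-or-rule on 4]
7. not Dia not (c or not b), w2   [neg-Box-rule on 3: fresh world w2, w0Rw2]
8. c or not b, w2   [neg-Dia-rule on 7 via w2Rw2]
9. not b, w2   [or-rule on 8 (branches; this branch)]
Accessibility: w0Rw0, w0Rw1, w0Rw2, w1Rw1, w2Rw2

Yes, satisfiable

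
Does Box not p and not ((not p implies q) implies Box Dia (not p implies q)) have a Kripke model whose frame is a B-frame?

No, unsatisfiable

1. Box not p and not ((not p implies q) implies Box Dia (not p implies q)), w0
2. Box not p, w0
3. not ((not p implies q) implies Box Dia (not p implies q)), w0
4. not p implies q, w0
5. not Box Dia (not p implies q), w0
6. not p, w0
7. q, w0
8. not Dia (not p implies q), w1
9. not p, w1
10. not (not p implies q), w0
11. not q, w0
Accessibility: w0Rw0, w0Rw1, w1Rw0, w1Rw1
Branch closes: q and not q both at w0.
Every branch closes; the branch above is one of them.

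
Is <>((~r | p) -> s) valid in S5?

No, not valid

Tableau for the negation ~<>((~r | p) -> s):
1. ~<>((~r | p) -> s), u
2. ~((~r | p) -> s), u
3. ~r | p, u
4. ~s, u
5. p, u
Accessibility: uRu
The negation has an open branch (countermodel exists).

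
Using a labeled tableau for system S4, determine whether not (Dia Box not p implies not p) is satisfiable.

Satisfiable (open branch found)

1. not (Dia Box not p implies not p), 0
2. Dia Box not p, 0
3. p, 0
4. Box not p, 1
5. not p, 1
Accessibility: 0R0, 0R1, 1R1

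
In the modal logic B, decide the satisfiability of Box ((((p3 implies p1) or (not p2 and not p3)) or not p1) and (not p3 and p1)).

Yes, satisfiable

1. Box ((((p3 implies p1) or (not p2 and not p3)) or not p1) and (not p3 and p1)), u
2. (((p3 implies p1) or (not p2 and not p3)) or not p1) and (not p3 and p1), u
3. ((p3 implies p1) or (not p2 and not p3)) or not p1, u
4. not p3 and p1, u
5. not p3, u
6. p1, u
7. (p3 implies p1) or (not p2 and not p3), u
8. not p2 and not p3, u
9. not p2, u
Accessibility: uRu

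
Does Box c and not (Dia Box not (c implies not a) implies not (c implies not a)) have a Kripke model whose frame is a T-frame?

1. Box c and not (Dia Box not (c implies not a) implies not (c implies not a)), 0
2. Box c, 0
3. not (Dia Box not (c implies not a) implies not (c implies not a)), 0
4. Dia Box not (c implies not a), 0
5. c implies not a, 0
6. c, 0
7. not a, 0
8. Box not (c implies not a), 1
9. c, 1
10. not (c implies not a), 1
11. a, 1
Accessibility: 0R0, 0R1, 1R1

Satisfiable (open branch found)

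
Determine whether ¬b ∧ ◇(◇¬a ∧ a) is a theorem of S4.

No, not valid

Tableau for the negation ¬(¬b ∧ ◇(◇¬a ∧ a)):
1. ¬(¬b ∧ ◇(◇¬a ∧ a)), 0
2. ¬◇(◇¬a ∧ a), 0   [¬∧-rule on 1 (branches; this branch)]
3. ¬(◇¬a ∧ a), 0   [¬◇-rule on 2 via 0R0]
4. ¬a, 0   [¬∧-rule on 3 (branches; this branch)]
Accessibility: 0R0
The negation has an open branch (countermodel exists).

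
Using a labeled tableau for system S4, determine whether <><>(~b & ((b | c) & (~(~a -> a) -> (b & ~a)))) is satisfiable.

Satisfiable (open branch found)

1. <><>(~b & ((b | c) & (~(~a -> a) -> (b & ~a)))), u
2. <>(~b & ((b | c) & (~(~a -> a) -> (b & ~a)))), v
3. ~b & ((b | c) & (~(~a -> a) -> (b & ~a))), w
4. ~b, w
5. (b | c) & (~(~a -> a) -> (b & ~a)), w
6. b | c, w
7. ~(~a -> a) -> (b & ~a), w
8. c, w
9. ~a -> a, w
10. a, w
Accessibility: uRu, uRv, uRw, vRv, vRw, wRw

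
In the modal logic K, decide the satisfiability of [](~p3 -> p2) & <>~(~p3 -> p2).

1. [](~p3 -> p2) & <>~(~p3 -> p2), 0
2. [](~p3 -> p2), 0
3. <>~(~p3 -> p2), 0
4. ~(~p3 -> p2), 1
5. ~p3, 1
6. ~p2, 1
7. ~p3 -> p2, 1
8. p2, 1
Accessibility: 0R1
Branch closes: p2 and ~p2 both at 1.
(One branch shown.) All branches close.

Unsatisfiable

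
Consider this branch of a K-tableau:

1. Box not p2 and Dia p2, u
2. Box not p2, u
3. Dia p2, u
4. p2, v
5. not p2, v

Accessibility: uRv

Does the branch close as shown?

Both p2 and not p2 appear at v.

Yes, closed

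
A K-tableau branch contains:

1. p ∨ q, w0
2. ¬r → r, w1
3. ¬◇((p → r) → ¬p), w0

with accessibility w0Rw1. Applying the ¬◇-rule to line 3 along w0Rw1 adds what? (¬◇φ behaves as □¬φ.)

¬((p → r) → ¬p), w1

¬◇φ behaves as □¬φ: propagate the negated body to each accessible world.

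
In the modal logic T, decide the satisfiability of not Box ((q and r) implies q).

Unsatisfiable

1. not Box ((q and r) implies q), w0
2. not ((q and r) implies q), w1   [neg-Box-rule on 1: fresh world w1, w0Rw1]
3. q and r, w1   [neg-implies-rule on 2]
4. not q, w1   [neg-implies-rule on 2]
5. q, w1   [and-rule on 3]
6. r, w1   [and-rule on 3]
Accessibility: w0Rw0, w0Rw1, w1Rw1
Branch closes: q and not q both at w1.
(One branch shown.) All branches close.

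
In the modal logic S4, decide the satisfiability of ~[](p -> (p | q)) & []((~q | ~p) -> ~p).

1. ~[](p -> (p | q)) & []((~q | ~p) -> ~p), u
2. ~[](p -> (p | q)), u
3. []((~q | ~p) -> ~p), u
4. (~q | ~p) -> ~p, u
5. ~(~q | ~p), u
6. q, u
7. p, u
8. ~(p -> (p | q)), v
9. p, v
10. ~(p | q), v
11. ~p, v
12. ~q, v
Accessibility: uRu, uRv, vRv
Branch closes: p and ~p both at v.
All branches of the tableau close; one closing branch shown above.

Unsatisfiable (every branch closes)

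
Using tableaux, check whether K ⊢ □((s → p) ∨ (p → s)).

Valid

Tableau for the negation ¬□((s → p) ∨ (p → s)):
1. ¬□((s → p) ∨ (p → s)), w0
2. ¬((s → p) ∨ (p → s)), w1   [¬□-rule on 1: fresh world w1, w0Rw1]
3. ¬(s → p), w1   [¬∨-rule on 2]
4. ¬(p → s), w1   [¬∨-rule on 2]
5. s, w1   [¬→-rule on 3]
6. ¬p, w1   [¬→-rule on 3]
7. p, w1   [¬→-rule on 4]
8. ¬s, w1   [¬→-rule on 4]
Accessibility: w0Rw1
Branch closes: p and ¬p both at w1.
Every branch of the negation's tableau closes; the branch above is one of them.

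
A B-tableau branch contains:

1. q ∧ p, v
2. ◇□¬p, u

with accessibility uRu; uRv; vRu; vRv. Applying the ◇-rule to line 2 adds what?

a fresh world w with uRw, and □¬p at w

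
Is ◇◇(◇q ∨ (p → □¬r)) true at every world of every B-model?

Tableau for the negation ¬◇◇(◇q ∨ (p → □¬r)):
1. ¬◇◇(◇q ∨ (p → □¬r)), w0
2. ¬◇(◇q ∨ (p → □¬r)), w0   [¬◇-rule on 1 via w0Rw0]
3. ¬(◇q ∨ (p → □¬r)), w0   [¬◇-rule on 2 via w0Rw0]
4. ¬◇q, w0   [¬∨-rule on 3]
5. ¬(p → □¬r), w0   [¬∨-rule on 3]
6. p, w0   [¬→-rule on 5]
7. ¬□¬r, w0   [¬→-rule on 5]
8. ¬q, w0   [¬◇-rule on 4 via w0Rw0]
9. r, w1   [¬□-rule on 7: fresh world w1, w0Rw1]
10. ¬◇(◇q ∨ (p → □¬r)), w1   [¬◇-rule on 1 via w0Rw1]
11. ¬(◇q ∨ (p → □¬r)), w1   [¬◇-rule on 2 via w0Rw1]
12. ¬◇q, w1   [¬∨-rule on 11]
13. ¬(p → □¬r), w1   [¬∨-rule on 11]
14. p, w1   [¬→-rule on 13]
15. ¬□¬r, w1   [¬→-rule on 13]
16. ¬q, w1   [¬◇-rule on 4 via w0Rw1]
17. r, w2   [¬□-rule on 15: fresh world w2, w1Rw2]
18. ¬(◇q ∨ (p → □¬r)), w2   [¬◇-rule on 10 via w1Rw2]
19. ¬◇q, w2   [¬∨-rule on 18]
20. ¬(p → □¬r), w2   [¬∨-rule on 18]
21. p, w2   [¬→-rule on 20]
22. ¬□¬r, w2   [¬→-rule on 20]
23. ¬q, w2   [¬◇-rule on 12 via w1Rw2]
24. r, w3   [¬□-rule on 22: fresh world w3, w2Rw3]
25. ¬q, w3   [¬◇-rule on 19 via w2Rw3]
Accessibility: w0Rw0, w0Rw1, w1Rw0, w1Rw1, w1Rw2, w2Rw1, w2Rw2, w2Rw3, w3Rw2, w3Rw3
The negation has an open branch (countermodel exists).

No, not valid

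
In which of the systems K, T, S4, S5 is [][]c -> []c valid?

K-tableau for the negation ~([][]c -> []c):
1. ~([][]c -> []c), w0
2. [][]c, w0   [~->-rule on 1]
3. ~[]c, w0   [~->-rule on 1]
4. ~c, w1   [~[]-rule on 3: fresh world w1, w0Rw1]
5. []c, w1   [[]-rule on 2 via w0Rw1]
Accessibility: w0Rw1
Complete open branch: countermodel on a K-frame, so not valid in K.
T-tableau for the negation ~([][]c -> []c):
1. ~([][]c -> []c), w0
2. [][]c, w0   [~->-rule on 1]
3. ~[]c, w0   [~->-rule on 1]
4. []c, w0   [[]-rule on 2 via w0Rw0]
5. c, w0   [[]-rule on 4 via w0Rw0]
6. ~c, w1   [~[]-rule on 3: fresh world w1, w0Rw1]
7. []c, w1   [[]-rule on 2 via w0Rw1]
8. c, w1   [[]-rule on 4 via w0Rw1]
Accessibility: w0Rw0, w0Rw1, w1Rw1
Branch closes: c and ~c both at w1.
Every branch closes (one shown): valid in T, hence also in S4, S5 (every theorem of T is a theorem of S4 and S5).

T, S4, S5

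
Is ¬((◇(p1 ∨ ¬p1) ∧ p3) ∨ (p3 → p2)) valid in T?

Tableau for the negation (◇(p1 ∨ ¬p1) ∧ p3) ∨ (p3 → p2):
1. (◇(p1 ∨ ¬p1) ∧ p3) ∨ (p3 → p2), w0
2. p3 → p2, w0
3. p2, w0
Accessibility: w0Rw0
The negation has an open branch (countermodel exists).

No, not valid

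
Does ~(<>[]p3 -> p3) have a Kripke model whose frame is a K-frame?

1. ~(<>[]p3 -> p3), w0
2. <>[]p3, w0
3. ~p3, w0
4. []p3, w1
Accessibility: w0Rw1

Satisfiable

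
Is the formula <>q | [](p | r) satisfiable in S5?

1. <>q | [](p | r), u
2. [](p | r), u
3. p | r, u
4. r, u
Accessibility: uRu

Satisfiable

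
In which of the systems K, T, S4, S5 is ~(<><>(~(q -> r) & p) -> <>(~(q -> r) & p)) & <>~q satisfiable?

K, T

T-tableau for the formula:
1. ~(<><>(~(q -> r) & p) -> <>(~(q -> r) & p)) & <>~q, w0
2. ~(<><>(~(q -> r) & p) -> <>(~(q -> r) & p)), w0
3. <>~q, w0
4. <><>(~(q -> r) & p), w0
5. ~<>(~(q -> r) & p), w0
6. ~(~(q -> r) & p), w0
7. ~p, w0
8. ~q, w1
9. ~(~(q -> r) & p), w1
10. ~p, w1
11. <>(~(q -> r) & p), w2
12. ~(~(q -> r) & p), w2
13. ~p, w2
14. ~(q -> r) & p, w3
15. ~(q -> r), w3
16. p, w3
17. q, w3
18. ~r, w3
Accessibility: w0Rw0, w0Rw1, w0Rw2, w1Rw1, w2Rw2, w2Rw3, w3Rw3
Complete open branch: satisfiable in T, hence also in K (this T-model is also a K-model).
S4-tableau for the formula:
1. ~(<><>(~(q -> r) & p) -> <>(~(q -> r) & p)) & <>~q, w0
2. ~(<><>(~(q -> r) & p) -> <>(~(q -> r) & p)), w0
3. <>~q, w0
4. <><>(~(q -> r) & p), w0
5. ~<>(~(q -> r) & p), w0
6. ~(~(q -> r) & p), w0
7. q -> r, w0
8. r, w0
9. ~q, w1
10. ~(~(q -> r) & p), w1
11. q -> r, w1
12. r, w1
13. <>(~(q -> r) & p), w2
14. ~(~(q -> r) & p), w2
15. q -> r, w2
16. r, w2
17. ~(q -> r) & p, w3
18. ~(q -> r), w3
19. p, w3
20. q, w3
21. ~r, w3
22. ~(~(q -> r) & p), w3
23. q -> r, w3
24. r, w3
Accessibility: w0Rw0, w0Rw1, w0Rw2, w0Rw3, w1Rw1, w2Rw2, w2Rw3, w3Rw3
Branch closes: r and ~r both at w3.
Every branch closes (one shown): unsatisfiable in S4, hence also in S5 (every S5-frame is an S4-frame).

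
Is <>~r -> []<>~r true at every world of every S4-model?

Not valid

Tableau for the negation ~(<>~r -> []<>~r):
1. ~(<>~r -> []<>~r), 0
2. <>~r, 0
3. ~[]<>~r, 0
4. ~r, 1
5. ~<>~r, 2
6. r, 2
Accessibility: 0R0, 0R1, 0R2, 1R1, 2R2
The negation has an open branch (countermodel exists).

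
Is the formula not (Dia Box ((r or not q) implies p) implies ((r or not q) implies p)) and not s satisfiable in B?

1. not (Dia Box ((r or not q) implies p) implies ((r or not q) implies p)) and not s, w0
2. not (Dia Box ((r or not q) implies p) implies ((r or not q) implies p)), w0
3. not s, w0
4. Dia Box ((r or not q) implies p), w0
5. not ((r or not q) implies p), w0
6. r or not q, w0
7. not p, w0
8. not q, w0
9. Box ((r or not q) implies p), w1
10. (r or not q) implies p, w0
11. (r or not q) implies p, w1
12. not (r or not q), w0
13. not r, w0
14. q, w0
Accessibility: w0Rw0, w0Rw1, w1Rw0, w1Rw1
Branch closes: q and not q both at w0.
(One branch shown.) All branches close.

Unsatisfiable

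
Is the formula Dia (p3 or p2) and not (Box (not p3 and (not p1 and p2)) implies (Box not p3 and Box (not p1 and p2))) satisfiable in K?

No, unsatisfiable

1. Dia (p3 or p2) and not (Box (not p3 and (not p1 and p2)) implies (Box not p3 and Box (not p1 and p2))), u
2. Dia (p3 or p2), u   [and-rule on 1]
3. not (Box (not p3 and (not p1 and p2)) implies (Box not p3 and Box (not p1 and p2))), u   [and-rule on 1]
4. Box (not p3 and (not p1 and p2)), u   [neg-implies-rule on 3]
5. not (Box not p3 and Box (not p1 and p2)), u   [neg-implies-rule on 3]
6. not Box (not p1 and p2), u   [neg-and-rule on 5 (branches; this branch)]
7. p3 or p2, v   [Dia-rule on 2: fresh world v, uRv]
8. not p3 and (not p1 and p2), v   [Box-rule on 4 via uRv]
9. not p3, v   [and-rule on 8]
10. not p1 and p2, v   [and-rule on 8]
11. not p1, v   [and-rule on 10]
12. p2, v   [and-rule on 10]
13. not (not p1 and p2), w   [neg-Box-rule on 6: fresh world w, uRw]
14. not p3 and (not p1 and p2), w   [Box-rule on 4 via uRw]
15. not p3, w   [and-rule on 14]
16. not p1 and p2, w   [and-rule on 14]
17. not p1, w   [and-rule on 16]
18. p2, w   [and-rule on 16]
19. not p2, w   [neg-and-rule on 13 (branches; this branch)]
Accessibility: uRv, uRw
Branch closes: p2 and not p2 both at w.
All branches of the tableau close; one closing branch shown above.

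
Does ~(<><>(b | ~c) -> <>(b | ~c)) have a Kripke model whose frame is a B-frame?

Yes, satisfiable

1. ~(<><>(b | ~c) -> <>(b | ~c)), 0
2. <><>(b | ~c), 0   [~->-rule on 1]
3. ~<>(b | ~c), 0   [~->-rule on 1]
4. ~(b | ~c), 0   [~<>-rule on 3 via 0R0]
5. ~b, 0   [~|-rule on 4]
6. c, 0   [~|-rule on 4]
7. <>(b | ~c), 1   [<>-rule on 2: fresh world 1, 0R1]
8. ~(b | ~c), 1   [~<>-rule on 3 via 0R1]
9. ~b, 1   [~|-rule on 8]
10. c, 1   [~|-rule on 8]
11. b | ~c, 2   [<>-rule on 7: fresh world 2, 1R2]
12. ~c, 2   [|-rule on 11 (branches; this branch)]
Accessibility: 0R0, 0R1, 1R0, 1R1, 1R2, 2R1, 2R2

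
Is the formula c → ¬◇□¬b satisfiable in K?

1. c → ¬◇□¬b, 0
2. ¬◇□¬b, 0   [→-rule on 1 (branches; this branch)]

Satisfiable (open branch found)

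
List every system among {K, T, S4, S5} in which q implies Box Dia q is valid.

S5-tableau for the negation not (q implies Box Dia q):
1. not (q implies Box Dia q), 0
2. q, 0
3. not Box Dia q, 0
4. not Dia q, 1
5. not q, 0
Accessibility: 0R0, 0R1, 1R0, 1R1
Branch closes: q and not q both at 0.
Every branch closes (one shown): valid in S5.
S4-tableau for the negation not (q implies Box Dia q):
1. not (q implies Box Dia q), 0
2. q, 0
3. not Box Dia q, 0
4. not Dia q, 1
5. not q, 1
Accessibility: 0R0, 0R1, 1R1
Complete open branch: countermodel on an S4-frame, so not valid in S4, nor in K, T (the same frame is also a K-frame and a T-frame).

S5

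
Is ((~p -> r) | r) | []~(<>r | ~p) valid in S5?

Tableau for the negation ~(((~p -> r) | r) | []~(<>r | ~p)):
1. ~(((~p -> r) | r) | []~(<>r | ~p)), w0
2. ~((~p -> r) | r), w0   [~|-rule on 1]
3. ~[]~(<>r | ~p), w0   [~|-rule on 1]
4. ~(~p -> r), w0   [~|-rule on 2]
5. ~r, w0   [~|-rule on 2]
6. ~p, w0   [~->-rule on 4]
7. <>r | ~p, w1   [~[]-rule on 3: fresh world w1, w0Rw1]
8. ~p, w1   [|-rule on 7 (branches; this branch)]
Accessibility: w0Rw0, w0Rw1, w1Rw0, w1Rw1
The negation has an open branch (countermodel exists).

Not valid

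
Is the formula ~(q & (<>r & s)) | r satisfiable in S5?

Satisfiable (open branch found)

1. ~(q & (<>r & s)) | r, 0
2. r, 0   [|-rule on 1 (branches; this branch)]
Accessibility: 0R0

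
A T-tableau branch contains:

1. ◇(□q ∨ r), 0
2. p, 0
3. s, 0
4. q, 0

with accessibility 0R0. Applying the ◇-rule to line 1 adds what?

a fresh world 1 with 0R1, and □q ∨ r at 1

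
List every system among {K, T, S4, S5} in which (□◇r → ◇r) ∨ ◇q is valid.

T, S4, S5

K-tableau for the negation ¬((□◇r → ◇r) ∨ ◇q):
1. ¬((□◇r → ◇r) ∨ ◇q), w0
2. ¬(□◇r → ◇r), w0   [¬∨-rule on 1]
3. ¬◇q, w0   [¬∨-rule on 1]
4. □◇r, w0   [¬→-rule on 2]
5. ¬◇r, w0   [¬→-rule on 2]
Complete open branch: countermodel on a K-frame, so not valid in K.
T-tableau for the negation ¬((□◇r → ◇r) ∨ ◇q):
1. ¬((□◇r → ◇r) ∨ ◇q), w0
2. ¬(□◇r → ◇r), w0   [¬∨-rule on 1]
3. ¬◇q, w0   [¬∨-rule on 1]
4. □◇r, w0   [¬→-rule on 2]
5. ¬◇r, w0   [¬→-rule on 2]
6. ¬q, w0   [¬◇-rule on 3 via w0Rw0]
7. ◇r, w0   [□-rule on 4 via w0Rw0]
8. ¬r, w0   [¬◇-rule on 5 via w0Rw0]
9. r, w1   [◇-rule on 7: fresh world w1, w0Rw1]
10. ¬q, w1   [¬◇-rule on 3 via w0Rw1]
11. ◇r, w1   [□-rule on 4 via w0Rw1]
12. ¬r, w1   [¬◇-rule on 5 via w0Rw1]
Accessibility: w0Rw0, w0Rw1, w1Rw1
Branch closes: r and ¬r both at w1.
Every branch closes (one shown): valid in T, hence also in S4, S5 (every theorem of T is a theorem of S4 and S5).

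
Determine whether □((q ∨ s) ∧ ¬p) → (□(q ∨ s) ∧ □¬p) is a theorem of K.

Valid

Tableau for the negation ¬(□((q ∨ s) ∧ ¬p) → (□(q ∨ s) ∧ □¬p)):
1. ¬(□((q ∨ s) ∧ ¬p) → (□(q ∨ s) ∧ □¬p)), u
2. □((q ∨ s) ∧ ¬p), u   [¬→-rule on 1]
3. ¬(□(q ∨ s) ∧ □¬p), u   [¬→-rule on 1]
4. ¬□(q ∨ s), u   [¬∧-rule on 3 (branches; this branch)]
5. ¬(q ∨ s), v   [¬□-rule on 4: fresh world v, uRv]
6. ¬q, v   [¬∨-rule on 5]
7. ¬s, v   [¬∨-rule on 5]
8. (q ∨ s) ∧ ¬p, v   [□-rule on 2 via uRv]
9. q ∨ s, v   [∧-rule on 8]
10. ¬p, v   [∧-rule on 8]
11. s, v   [∨-rule on 9 (branches; this branch)]
Accessibility: uRv
Branch closes: s and ¬s both at v.
Every branch of the negation's tableau closes; the branch above is one of them.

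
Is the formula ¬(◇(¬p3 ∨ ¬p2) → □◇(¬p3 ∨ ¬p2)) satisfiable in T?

1. ¬(◇(¬p3 ∨ ¬p2) → □◇(¬p3 ∨ ¬p2)), u
2. ◇(¬p3 ∨ ¬p2), u
3. ¬□◇(¬p3 ∨ ¬p2), u
4. ¬p3 ∨ ¬p2, v
5. ¬p2, v
6. ¬◇(¬p3 ∨ ¬p2), w
7. ¬(¬p3 ∨ ¬p2), w
8. p3, w
9. p2, w
Accessibility: uRu, uRv, uRw, vRv, wRw

Yes, satisfiable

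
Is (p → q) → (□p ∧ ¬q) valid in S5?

No, not valid

Tableau for the negation ¬((p → q) → (□p ∧ ¬q)):
1. ¬((p → q) → (□p ∧ ¬q)), w0
2. p → q, w0
3. ¬(□p ∧ ¬q), w0
4. q, w0
Accessibility: w0Rw0
The negation has an open branch (countermodel exists).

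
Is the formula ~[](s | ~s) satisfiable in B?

No, unsatisfiable

1. ~[](s | ~s), 0
2. ~(s | ~s), 1
3. ~s, 1
4. s, 1
Accessibility: 0R0, 0R1, 1R0, 1R1
Branch closes: s and ~s both at 1.
All branches of the tableau close; one closing branch shown above.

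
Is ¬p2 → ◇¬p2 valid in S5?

Valid in S5

Tableau for the negation ¬(¬p2 → ◇¬p2):
1. ¬(¬p2 → ◇¬p2), w0
2. ¬p2, w0   [¬→-rule on 1]
3. ¬◇¬p2, w0   [¬→-rule on 1]
4. p2, w0   [¬◇-rule on 3 via w0Rw0]
Accessibility: w0Rw0
Branch closes: p2 and ¬p2 both at w0.
Every branch of the negation's tableau closes; the branch above is one of them.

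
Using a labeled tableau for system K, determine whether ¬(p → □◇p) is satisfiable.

Satisfiable

1. ¬(p → □◇p), w0
2. p, w0
3. ¬□◇p, w0
4. ¬◇p, w1
Accessibility: w0Rw1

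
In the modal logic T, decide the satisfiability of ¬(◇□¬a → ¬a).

Yes, satisfiable

1. ¬(◇□¬a → ¬a), w0
2. ◇□¬a, w0
3. a, w0
4. □¬a, w1
5. ¬a, w1
Accessibility: w0Rw0, w0Rw1, w1Rw1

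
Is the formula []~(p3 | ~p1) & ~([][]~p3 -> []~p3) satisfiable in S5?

No, unsatisfiable

1. []~(p3 | ~p1) & ~([][]~p3 -> []~p3), 0
2. []~(p3 | ~p1), 0
3. ~([][]~p3 -> []~p3), 0
4. [][]~p3, 0
5. ~[]~p3, 0
6. ~(p3 | ~p1), 0
7. ~p3, 0
8. p1, 0
9. []~p3, 0
10. p3, 1
11. ~(p3 | ~p1), 1
12. ~p3, 1
13. p1, 1
Accessibility: 0R0, 0R1, 1R0, 1R1
Branch closes: p3 and ~p3 both at 1.
(One branch shown.) All branches close.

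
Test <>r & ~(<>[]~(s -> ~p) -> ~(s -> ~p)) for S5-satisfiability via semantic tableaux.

1. <>r & ~(<>[]~(s -> ~p) -> ~(s -> ~p)), w0
2. <>r, w0   [&-rule on 1]
3. ~(<>[]~(s -> ~p) -> ~(s -> ~p)), w0   [&-rule on 1]
4. <>[]~(s -> ~p), w0   [~->-rule on 3]
5. s -> ~p, w0   [~->-rule on 3]
6. ~p, w0   [->-rule on 5 (branches; this branch)]
7. r, w1   [<>-rule on 2: fresh world w1, w0Rw1]
8. []~(s -> ~p), w2   [<>-rule on 4: fresh world w2, w0Rw2]
9. ~(s -> ~p), w0   [[]-rule on 8 via w2Rw0]
10. s, w0   [~->-rule on 9]
11. p, w0   [~->-rule on 9]
Accessibility: w0Rw0, w0Rw1, w0Rw2, w1Rw0, w1Rw1, w1Rw2, w2Rw0, w2Rw1, w2Rw2
Branch closes: p and ~p both at w0.
Every branch closes; the branch above is one of them.

Unsatisfiable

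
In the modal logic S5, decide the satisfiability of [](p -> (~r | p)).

Satisfiable

1. [](p -> (~r | p)), u
2. p -> (~r | p), u
3. ~r | p, u
4. p, u
Accessibility: uRu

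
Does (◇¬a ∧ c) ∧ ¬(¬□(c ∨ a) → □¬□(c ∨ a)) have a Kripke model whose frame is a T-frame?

Satisfiable

1. (◇¬a ∧ c) ∧ ¬(¬□(c ∨ a) → □¬□(c ∨ a)), 0
2. ◇¬a ∧ c, 0   [∧-rule on 1]
3. ¬(¬□(c ∨ a) → □¬□(c ∨ a)), 0   [∧-rule on 1]
4. ◇¬a, 0   [∧-rule on 2]
5. c, 0   [∧-rule on 2]
6. ¬□(c ∨ a), 0   [¬→-rule on 3]
7. ¬□¬□(c ∨ a), 0   [¬→-rule on 3]
8. ¬a, 1   [◇-rule on 4: fresh world 1, 0R1]
9. ¬(c ∨ a), 2   [¬□-rule on 6: fresh world 2, 0R2]
10. ¬c, 2   [¬∨-rule on 9]
11. ¬a, 2   [¬∨-rule on 9]
12. □(c ∨ a), 3   [¬□-rule on 7: fresh world 3, 0R3]
13. c ∨ a, 3   [□-rule on 12 via 3R3]
14. a, 3   [∨-rule on 13 (branches; this branch)]
Accessibility: 0R0, 0R1, 0R2, 0R3, 1R1, 2R2, 3R3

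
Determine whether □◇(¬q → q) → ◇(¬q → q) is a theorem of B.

Tableau for the negation ¬(□◇(¬q → q) → ◇(¬q → q)):
1. ¬(□◇(¬q → q) → ◇(¬q → q)), w0
2. □◇(¬q → q), w0
3. ¬◇(¬q → q), w0
4. ◇(¬q → q), w0
5. ¬(¬q → q), w0
6. ¬q, w0
7. ¬q → q, w1
8. ◇(¬q → q), w1
9. ¬(¬q → q), w1
10. ¬q, w1
11. q, w1
Accessibility: w0Rw0, w0Rw1, w1Rw0, w1Rw1
Branch closes: q and ¬q both at w1.
Every branch of the negation's tableau closes; the branch above is one of them.

Valid in B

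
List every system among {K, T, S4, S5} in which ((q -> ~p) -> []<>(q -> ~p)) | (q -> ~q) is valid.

S5

S5-tableau for the negation ~(((q -> ~p) -> []<>(q -> ~p)) | (q -> ~q)):
1. ~(((q -> ~p) -> []<>(q -> ~p)) | (q -> ~q)), 0
2. ~((q -> ~p) -> []<>(q -> ~p)), 0   [~|-rule on 1]
3. ~(q -> ~q), 0   [~|-rule on 1]
4. q -> ~p, 0   [~->-rule on 2]
5. ~[]<>(q -> ~p), 0   [~->-rule on 2]
6. q, 0   [~->-rule on 3]
7. ~p, 0   [->-rule on 4 (branches; this branch)]
8. ~<>(q -> ~p), 1   [~[]-rule on 5: fresh world 1, 0R1]
9. ~(q -> ~p), 0   [~<>-rule on 8 via 1R0]
10. p, 0   [~->-rule on 9]
Accessibility: 0R0, 0R1, 1R0, 1R1
Branch closes: p and ~p both at 0.
Every branch closes (one shown): valid in S5.
S4-tableau for the negation ~(((q -> ~p) -> []<>(q -> ~p)) | (q -> ~q)):
1. ~(((q -> ~p) -> []<>(q -> ~p)) | (q -> ~q)), 0
2. ~((q -> ~p) -> []<>(q -> ~p)), 0   [~|-rule on 1]
3. ~(q -> ~q), 0   [~|-rule on 1]
4. q -> ~p, 0   [~->-rule on 2]
5. ~[]<>(q -> ~p), 0   [~->-rule on 2]
6. q, 0   [~->-rule on 3]
7. ~p, 0   [->-rule on 4 (branches; this branch)]
8. ~<>(q -> ~p), 1   [~[]-rule on 5: fresh world 1, 0R1]
9. ~(q -> ~p), 1   [~<>-rule on 8 via 1R1]
10. q, 1   [~->-rule on 9]
11. p, 1   [~->-rule on 9]
Accessibility: 0R0, 0R1, 1R1
Complete open branch: countermodel on an S4-frame, so not valid in S4, nor in K, T (the same frame is also a K-frame and a T-frame).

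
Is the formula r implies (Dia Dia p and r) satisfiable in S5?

Satisfiable

1. r implies (Dia Dia p and r), 0
2. Dia Dia p and r, 0
3. Dia Dia p, 0
4. r, 0
5. Dia p, 1
6. p, 2
Accessibility: 0R0, 0R1, 0R2, 1R0, 1R1, 1R2, 2R0, 2R1, 2R2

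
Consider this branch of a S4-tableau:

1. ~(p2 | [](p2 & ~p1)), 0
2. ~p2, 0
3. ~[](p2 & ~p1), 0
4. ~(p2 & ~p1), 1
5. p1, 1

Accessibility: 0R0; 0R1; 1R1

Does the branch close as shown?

No, open

There is no literal clash: for every atom and world, at most one sign appears.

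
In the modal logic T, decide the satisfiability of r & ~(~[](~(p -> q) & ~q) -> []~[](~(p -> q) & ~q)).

1. r & ~(~[](~(p -> q) & ~q) -> []~[](~(p -> q) & ~q)), u
2. r, u
3. ~(~[](~(p -> q) & ~q) -> []~[](~(p -> q) & ~q)), u
4. ~[](~(p -> q) & ~q), u
5. ~[]~[](~(p -> q) & ~q), u
6. ~(~(p -> q) & ~q), v
7. q, v
8. [](~(p -> q) & ~q), w
9. ~(p -> q) & ~q, w
10. ~(p -> q), w
11. ~q, w
12. p, w
Accessibility: uRu, uRv, uRw, vRv, wRw

Yes, satisfiable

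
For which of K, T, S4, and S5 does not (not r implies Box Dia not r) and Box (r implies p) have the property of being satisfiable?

S5-tableau for the formula:
1. not (not r implies Box Dia not r) and Box (r implies p), u
2. not (not r implies Box Dia not r), u   [and-rule on 1]
3. Box (r implies p), u   [and-rule on 1]
4. not r, u   [neg-implies-rule on 2]
5. not Box Dia not r, u   [neg-implies-rule on 2]
6. r implies p, u   [Box-rule on 3 via uRu]
7. p, u   [implies-rule on 6 (branches; this branch)]
8. not Dia not r, v   [neg-Box-rule on 5: fresh world v, uRv]
9. r implies p, v   [Box-rule on 3 via uRv]
10. r, u   [neg-Dia-rule on 8 via vRu]
Accessibility: uRu, uRv, vRu, vRv
Branch closes: r and not r both at u.
Every branch closes (one shown): unsatisfiable in S5.
S4-tableau for the formula:
1. not (not r implies Box Dia not r) and Box (r implies p), u
2. not (not r implies Box Dia not r), u   [and-rule on 1]
3. Box (r implies p), u   [and-rule on 1]
4. not r, u   [neg-implies-rule on 2]
5. not Box Dia not r, u   [neg-implies-rule on 2]
6. r implies p, u   [Box-rule on 3 via uRu]
7. p, u   [implies-rule on 6 (branches; this branch)]
8. not Dia not r, v   [neg-Box-rule on 5: fresh world v, uRv]
9. r implies p, v   [Box-rule on 3 via uRv]
10. r, v   [neg-Dia-rule on 8 via vRv]
11. p, v   [implies-rule on 9 (branches; this branch)]
Accessibility: uRu, uRv, vRv
Complete open branch: satisfiable in S4, hence also in K, T (this S4-model is also a K-model and a T-model).

K, T, S4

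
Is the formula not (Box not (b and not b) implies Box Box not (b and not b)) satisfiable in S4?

1. not (Box not (b and not b) implies Box Box not (b and not b)), 0
2. Box not (b and not b), 0
3. not Box Box not (b and not b), 0
4. not (b and not b), 0
5. b, 0
6. not Box not (b and not b), 1
7. not (b and not b), 1
8. b, 1
9. b and not b, 2
10. b, 2
11. not b, 2
Accessibility: 0R0, 0R1, 0R2, 1R1, 1R2, 2R2
Branch closes: b and not b both at 2.
(One branch shown.) All branches close.

Unsatisfiable (every branch closes)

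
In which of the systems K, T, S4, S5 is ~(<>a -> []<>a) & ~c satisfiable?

S5-tableau for the formula:
1. ~(<>a -> []<>a) & ~c, w0
2. ~(<>a -> []<>a), w0   [&-rule on 1]
3. ~c, w0   [&-rule on 1]
4. <>a, w0   [~->-rule on 2]
5. ~[]<>a, w0   [~->-rule on 2]
6. a, w1   [<>-rule on 4: fresh world w1, w0Rw1]
7. ~<>a, w2   [~[]-rule on 5: fresh world w2, w0Rw2]
8. ~a, w0   [~<>-rule on 7 via w2Rw0]
9. ~a, w1   [~<>-rule on 7 via w2Rw1]
Accessibility: w0Rw0, w0Rw1, w0Rw2, w1Rw0, w1Rw1, w1Rw2, w2Rw0, w2Rw1, w2Rw2
Branch closes: a and ~a both at w1.
Every branch closes (one shown): unsatisfiable in S5.
S4-tableau for the formula:
1. ~(<>a -> []<>a) & ~c, w0
2. ~(<>a -> []<>a), w0   [&-rule on 1]
3. ~c, w0   [&-rule on 1]
4. <>a, w0   [~->-rule on 2]
5. ~[]<>a, w0   [~->-rule on 2]
6. a, w1   [<>-rule on 4: fresh world w1, w0Rw1]
7. ~<>a, w2   [~[]-rule on 5: fresh world w2, w0Rw2]
8. ~a, w2   [~<>-rule on 7 via w2Rw2]
Accessibility: w0Rw0, w0Rw1, w0Rw2, w1Rw1, w2Rw2
Complete open branch: satisfiable in S4, hence also in K, T (this S4-model is also a K-model and a T-model).

K, T, S4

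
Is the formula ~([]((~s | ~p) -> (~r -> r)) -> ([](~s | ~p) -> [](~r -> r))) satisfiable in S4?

No, unsatisfiable

1. ~([]((~s | ~p) -> (~r -> r)) -> ([](~s | ~p) -> [](~r -> r))), 0
2. []((~s | ~p) -> (~r -> r)), 0
3. ~([](~s | ~p) -> [](~r -> r)), 0
4. [](~s | ~p), 0
5. ~[](~r -> r), 0
6. (~s | ~p) -> (~r -> r), 0
7. ~s | ~p, 0
8. ~r -> r, 0
9. ~p, 0
10. r, 0
11. ~(~r -> r), 1
12. ~r, 1
13. (~s | ~p) -> (~r -> r), 1
14. ~s | ~p, 1
15. ~r -> r, 1
16. ~p, 1
17. r, 1
Accessibility: 0R0, 0R1, 1R1
Branch closes: r and ~r both at 1.
All branches of the tableau close; one closing branch shown above.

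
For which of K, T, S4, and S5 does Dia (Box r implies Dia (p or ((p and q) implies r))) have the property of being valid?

T-tableau for the negation not Dia (Box r implies Dia (p or ((p and q) implies r))):
1. not Dia (Box r implies Dia (p or ((p and q) implies r))), u
2. not (Box r implies Dia (p or ((p and q) implies r))), u
3. Box r, u
4. not Dia (p or ((p and q) implies r)), u
5. r, u
6. not (p or ((p and q) implies r)), u
7. not p, u
8. not ((p and q) implies r), u
9. p and q, u
10. not r, u
Accessibility: uRu
Branch closes: r and not r both at u.
Every branch closes (one shown): valid in T, hence also in S4, S5 (every theorem of T is a theorem of S4 and S5).
K-tableau for the negation not Dia (Box r implies Dia (p or ((p and q) implies r))):
1. not Dia (Box r implies Dia (p or ((p and q) implies r))), u
Complete open branch: countermodel on a K-frame, so not valid in K.

T, S4, S5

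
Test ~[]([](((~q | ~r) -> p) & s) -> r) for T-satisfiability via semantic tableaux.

1. ~[]([](((~q | ~r) -> p) & s) -> r), w0
2. ~([](((~q | ~r) -> p) & s) -> r), w1   [~[]-rule on 1: fresh world w1, w0Rw1]
3. [](((~q | ~r) -> p) & s), w1   [~->-rule on 2]
4. ~r, w1   [~->-rule on 2]
5. ((~q | ~r) -> p) & s, w1   [[]-rule on 3 via w1Rw1]
6. (~q | ~r) -> p, w1   [&-rule on 5]
7. s, w1   [&-rule on 5]
8. p, w1   [->-rule on 6 (branches; this branch)]
Accessibility: w0Rw0, w0Rw1, w1Rw1

Satisfiable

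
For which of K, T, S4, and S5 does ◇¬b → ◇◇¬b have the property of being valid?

T-tableau for the negation ¬(◇¬b → ◇◇¬b):
1. ¬(◇¬b → ◇◇¬b), u
2. ◇¬b, u   [¬→-rule on 1]
3. ¬◇◇¬b, u   [¬→-rule on 1]
4. ¬◇¬b, u   [¬◇-rule on 3 via uRu]
5. b, u   [¬◇-rule on 4 via uRu]
6. ¬b, v   [◇-rule on 2: fresh world v, uRv]
7. ¬◇¬b, v   [¬◇-rule on 3 via uRv]
8. b, v   [¬◇-rule on 4 via uRv]
Accessibility: uRu, uRv, vRv
Branch closes: b and ¬b both at v.
Every branch closes (one shown): valid in T, hence also in S4, S5 (every theorem of T is a theorem of S4 and S5).
K-tableau for the negation ¬(◇¬b → ◇◇¬b):
1. ¬(◇¬b → ◇◇¬b), u
2. ◇¬b, u   [¬→-rule on 1]
3. ¬◇◇¬b, u   [¬→-rule on 1]
4. ¬b, v   [◇-rule on 2: fresh world v, uRv]
5. ¬◇¬b, v   [¬◇-rule on 3 via uRv]
Accessibility: uRv
Complete open branch: countermodel on a K-frame, so not valid in K.

T, S4, S5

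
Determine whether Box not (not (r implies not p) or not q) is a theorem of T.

Tableau for the negation not Box not (not (r implies not p) or not q):
1. not Box not (not (r implies not p) or not q), w0
2. not (r implies not p) or not q, w1
3. not q, w1
Accessibility: w0Rw0, w0Rw1, w1Rw1
The negation has an open branch (countermodel exists).

Not valid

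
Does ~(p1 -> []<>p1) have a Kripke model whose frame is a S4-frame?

Yes, satisfiable

1. ~(p1 -> []<>p1), w0
2. p1, w0
3. ~[]<>p1, w0
4. ~<>p1, w1
5. ~p1, w1
Accessibility: w0Rw0, w0Rw1, w1Rw1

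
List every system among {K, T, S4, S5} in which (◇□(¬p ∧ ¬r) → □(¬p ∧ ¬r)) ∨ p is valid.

S4-tableau for the negation ¬((◇□(¬p ∧ ¬r) → □(¬p ∧ ¬r)) ∨ p):
1. ¬((◇□(¬p ∧ ¬r) → □(¬p ∧ ¬r)) ∨ p), 0
2. ¬(◇□(¬p ∧ ¬r) → □(¬p ∧ ¬r)), 0
3. ¬p, 0
4. ◇□(¬p ∧ ¬r), 0
5. ¬□(¬p ∧ ¬r), 0
6. □(¬p ∧ ¬r), 1
7. ¬p ∧ ¬r, 1
8. ¬p, 1
9. ¬r, 1
10. ¬(¬p ∧ ¬r), 2
11. r, 2
Accessibility: 0R0, 0R1, 0R2, 1R1, 2R2
Complete open branch: countermodel on an S4-frame, so not valid in S4, nor in K, T (the same frame is also a K-frame and a T-frame).
S5-tableau for the negation ¬((◇□(¬p ∧ ¬r) → □(¬p ∧ ¬r)) ∨ p):
1. ¬((◇□(¬p ∧ ¬r) → □(¬p ∧ ¬r)) ∨ p), 0
2. ¬(◇□(¬p ∧ ¬r) → □(¬p ∧ ¬r)), 0
3. ¬p, 0
4. ◇□(¬p ∧ ¬r), 0
5. ¬□(¬p ∧ ¬r), 0
6. □(¬p ∧ ¬r), 1
7. ¬p ∧ ¬r, 0
8. ¬r, 0
9. ¬p ∧ ¬r, 1
10. ¬p, 1
11. ¬r, 1
12. ¬(¬p ∧ ¬r), 2
13. ¬p ∧ ¬r, 2
14. ¬p, 2
15. ¬r, 2
16. r, 2
Accessibility: 0R0, 0R1, 0R2, 1R0, 1R1, 1R2, 2R0, 2R1, 2R2
Branch closes: r and ¬r both at 2.
Every branch closes (one shown): valid in S5.

S5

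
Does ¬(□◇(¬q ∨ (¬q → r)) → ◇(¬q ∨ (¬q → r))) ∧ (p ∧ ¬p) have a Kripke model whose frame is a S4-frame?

1. ¬(□◇(¬q ∨ (¬q → r)) → ◇(¬q ∨ (¬q → r))) ∧ (p ∧ ¬p), w0
2. ¬(□◇(¬q ∨ (¬q → r)) → ◇(¬q ∨ (¬q → r))), w0
3. p ∧ ¬p, w0
4. □◇(¬q ∨ (¬q → r)), w0
5. ¬◇(¬q ∨ (¬q → r)), w0
6. p, w0
7. ¬p, w0
Accessibility: w0Rw0
Branch closes: p and ¬p both at w0.
All branches of the tableau close; one closing branch shown above.

Unsatisfiable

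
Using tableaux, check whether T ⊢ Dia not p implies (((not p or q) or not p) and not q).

Tableau for the negation not (Dia not p implies (((not p or q) or not p) and not q)):
1. not (Dia not p implies (((not p or q) or not p) and not q)), u
2. Dia not p, u   [neg-implies-rule on 1]
3. not (((not p or q) or not p) and not q), u   [neg-implies-rule on 1]
4. q, u   [neg-and-rule on 3 (branches; this branch)]
5. not p, v   [Dia-rule on 2: fresh world v, uRv]
Accessibility: uRu, uRv, vRv
The negation has an open branch (countermodel exists).

No, not valid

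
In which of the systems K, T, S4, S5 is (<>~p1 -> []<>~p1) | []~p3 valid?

S5

S5-tableau for the negation ~((<>~p1 -> []<>~p1) | []~p3):
1. ~((<>~p1 -> []<>~p1) | []~p3), w0
2. ~(<>~p1 -> []<>~p1), w0
3. ~[]~p3, w0
4. <>~p1, w0
5. ~[]<>~p1, w0
6. p3, w1
7. ~p1, w2
8. ~<>~p1, w3
9. p1, w0
10. p1, w1
11. p1, w2
Accessibility: w0Rw0, w0Rw1, w0Rw2, w0Rw3, w1Rw0, w1Rw1, w1Rw2, w1Rw3, w2Rw0, w2Rw1, w2Rw2, w2Rw3, w3Rw0, w3Rw1, w3Rw2, w3Rw3
Branch closes: p1 and ~p1 both at w2.
Every branch closes (one shown): valid in S5.
S4-tableau for the negation ~((<>~p1 -> []<>~p1) | []~p3):
1. ~((<>~p1 -> []<>~p1) | []~p3), w0
2. ~(<>~p1 -> []<>~p1), w0
3. ~[]~p3, w0
4. <>~p1, w0
5. ~[]<>~p1, w0
6. p3, w1
7. ~p1, w2
8. ~<>~p1, w3
9. p1, w3
Accessibility: w0Rw0, w0Rw1, w0Rw2, w0Rw3, w1Rw1, w2Rw2, w3Rw3
Complete open branch: countermodel on an S4-frame, so not valid in S4, nor in K, T (the same frame is also a K-frame and a T-frame).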